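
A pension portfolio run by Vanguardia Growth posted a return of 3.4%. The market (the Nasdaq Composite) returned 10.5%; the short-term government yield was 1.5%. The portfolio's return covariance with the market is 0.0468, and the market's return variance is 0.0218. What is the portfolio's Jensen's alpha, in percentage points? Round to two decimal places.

-17.42

β = Cov / Var = 0.0468 / 0.0218 = 2.1468
E[R] = Rf + β(Rm − Rf) = 1.5% + 2.1468 × (10.5% − 1.5%) = 20.8212%
α = Rp − E[R] = 3.4% − 20.8212% = -17.4212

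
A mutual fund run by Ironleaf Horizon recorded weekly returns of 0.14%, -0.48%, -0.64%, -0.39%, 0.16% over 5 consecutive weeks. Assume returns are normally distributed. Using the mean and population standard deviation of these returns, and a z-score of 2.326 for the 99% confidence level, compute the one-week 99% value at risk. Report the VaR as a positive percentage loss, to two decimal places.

μ = (0.14 − 0.48 − 0.64 − 0.39 + 0.16) / 5 = -1.210 / 5 = -0.2420%
Σ(r − μ)² = (0.14 − (-0.2420))² + (-0.48 − (-0.2420))² + (-0.64 − (-0.2420))² + … = 0.5445
population σ = √(0.5445 / 5) = √0.1089 = 0.3300%
VaR = −(μ − z·σ) = −(-0.2420 − 2.326 × 0.3300) = −(-1.0096) = 1.0096%

1.01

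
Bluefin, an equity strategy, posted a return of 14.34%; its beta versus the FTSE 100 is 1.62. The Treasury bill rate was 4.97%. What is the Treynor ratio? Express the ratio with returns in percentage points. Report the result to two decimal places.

Treynor = (Rp − Rf) / β = (14.34% − 4.97%) / 1.62 = 9.37 / 1.62 = 5.7840

5.78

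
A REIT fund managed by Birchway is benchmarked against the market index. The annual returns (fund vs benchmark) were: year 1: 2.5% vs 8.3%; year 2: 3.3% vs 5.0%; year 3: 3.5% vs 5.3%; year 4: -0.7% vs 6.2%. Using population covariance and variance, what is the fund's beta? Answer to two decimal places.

r̄p = 2.1500%,  r̄m = 6.2000%
Cov = Σ(rp − r̄p)(rm − r̄m) / 4 = -0.4650
Var(rm) = Σ(rm − r̄m)² / 4 = 1.6650
β = Cov / Var = -0.4650 / 1.6650 = -0.2793

-0.28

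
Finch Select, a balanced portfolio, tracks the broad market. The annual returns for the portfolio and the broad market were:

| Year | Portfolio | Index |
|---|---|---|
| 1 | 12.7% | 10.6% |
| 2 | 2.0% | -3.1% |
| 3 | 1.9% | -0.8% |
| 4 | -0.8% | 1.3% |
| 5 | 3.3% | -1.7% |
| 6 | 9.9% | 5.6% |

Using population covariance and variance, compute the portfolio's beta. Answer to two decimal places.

0.88

r̄p = 4.8333%,  r̄m = 1.9833%
Cov = Σ(rp − r̄p)(rm − r̄m) / 6 = 19.6956
Var(rm) = Σ(rm − r̄m)² / 6 = 22.4914
β = Cov / Var = 19.6956 / 22.4914 = 0.8757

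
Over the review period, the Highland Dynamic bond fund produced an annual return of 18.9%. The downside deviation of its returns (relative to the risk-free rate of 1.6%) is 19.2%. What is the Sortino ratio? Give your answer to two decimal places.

0.90

Sortino = (Rp − Rf) / σd = (18.9% − 1.6%) / 19.2% = 17.30% / 19.2% = 0.9010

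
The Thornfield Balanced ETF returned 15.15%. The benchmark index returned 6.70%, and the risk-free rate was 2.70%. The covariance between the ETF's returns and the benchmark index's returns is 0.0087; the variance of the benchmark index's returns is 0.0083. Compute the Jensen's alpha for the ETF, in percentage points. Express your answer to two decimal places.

β = Cov / Var = 0.0087 / 0.0083 = 1.0482
E[R] = Rf + β(Rm − Rf) = 2.70% + 1.0482 × (6.70% − 2.70%) = 6.8928%
α = Rp − E[R] = 15.15% − 6.8928% = 8.2572

8.26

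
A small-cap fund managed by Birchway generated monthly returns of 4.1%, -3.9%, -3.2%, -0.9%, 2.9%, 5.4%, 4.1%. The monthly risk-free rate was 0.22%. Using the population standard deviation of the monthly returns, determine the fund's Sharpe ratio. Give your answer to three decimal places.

Mean return μ = 8.50 / 7 = 1.2143%
Σ(r − μ)² = 87.1286; population σ = √(87.1286/7) = 3.5280%
Sharpe = (μ − rf) / σ = (1.2143 − 0.22) / 3.5280 = 0.9943 / 3.5280 = 0.2818

0.282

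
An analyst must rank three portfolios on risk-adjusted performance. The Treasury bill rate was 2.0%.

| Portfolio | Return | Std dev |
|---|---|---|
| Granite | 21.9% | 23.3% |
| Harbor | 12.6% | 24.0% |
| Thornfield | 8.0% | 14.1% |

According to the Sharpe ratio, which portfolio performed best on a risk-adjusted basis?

Granite

Granite: Sharpe ratio = (21.9% − 2.0%) / 23.3% = 0.854
Harbor: Sharpe ratio = (12.6% − 2.0%) / 24.0% = 0.442
Thornfield: Sharpe ratio = (8.0% − 2.0%) / 14.1% = 0.426
Highest: Granite (0.854).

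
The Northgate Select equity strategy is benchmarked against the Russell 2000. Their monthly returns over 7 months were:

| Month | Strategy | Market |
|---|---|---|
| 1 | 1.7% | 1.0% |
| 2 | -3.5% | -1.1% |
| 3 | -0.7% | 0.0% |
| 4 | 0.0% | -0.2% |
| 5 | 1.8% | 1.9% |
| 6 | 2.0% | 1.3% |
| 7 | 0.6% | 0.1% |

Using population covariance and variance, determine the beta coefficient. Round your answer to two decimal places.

r̄p = 0.2714%,  r̄m = 0.4286%
Cov = Σ(rp − r̄p)(rm − r̄m) / 7 = 1.5451
Var(rm) = Σ(rm − r̄m)² / 7 = 0.8963
β = Cov / Var = 1.5451 / 0.8963 = 1.7239

1.72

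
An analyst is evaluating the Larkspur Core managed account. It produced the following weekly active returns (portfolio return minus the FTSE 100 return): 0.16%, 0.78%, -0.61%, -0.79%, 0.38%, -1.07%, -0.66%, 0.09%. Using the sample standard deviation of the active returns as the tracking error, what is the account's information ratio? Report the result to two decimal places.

-0.33

Mean return r̄ = -1.720 / 8 = -0.2150%
Sample σ = √[Σ(r − r̄)² / 7] = √[2.9934 / 7] = √0.4276 = 0.6539%
IR = r̄ / tracking error = -0.2150 / 0.6539 = -0.3288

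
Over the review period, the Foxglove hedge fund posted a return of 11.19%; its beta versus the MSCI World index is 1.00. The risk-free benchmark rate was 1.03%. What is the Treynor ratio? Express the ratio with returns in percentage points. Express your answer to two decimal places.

Treynor = (Rp − Rf) / β = (11.19% − 1.03%) / 1.00 = 10.16 / 1.00 = 10.1600

10.16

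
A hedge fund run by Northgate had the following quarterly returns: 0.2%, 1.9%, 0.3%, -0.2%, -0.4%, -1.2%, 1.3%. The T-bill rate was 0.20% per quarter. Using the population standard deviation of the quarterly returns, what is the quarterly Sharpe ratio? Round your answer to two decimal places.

0.07

r̄ = (0.2 + 1.9 + 0.3 − 0.2 − 0.4 − 1.2 + 1.3) / 7 = 1.90 / 7 = 0.2714%
Σ(r − r̄)² = (0.2 − 0.2714)² + (1.9 − 0.2714)² + … = 6.5543
σ = √[6.5543 / 7] = 0.9676%
Sharpe = (r̄ − rf) / σ = (0.2714 − 0.2) / 0.9676 = 0.0714 / 0.9676 = 0.0738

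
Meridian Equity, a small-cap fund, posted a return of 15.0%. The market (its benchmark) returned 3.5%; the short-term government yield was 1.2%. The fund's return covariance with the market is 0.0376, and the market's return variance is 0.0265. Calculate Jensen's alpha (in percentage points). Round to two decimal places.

β = Cov / Var = 0.0376 / 0.0265 = 1.4189
E[R] = Rf + β(Rm − Rf) = 1.2% + 1.4189 × (3.5% − 1.2%) = 4.4635%
α = Rp − E[R] = 15.0% − 4.4635% = 10.5365

10.54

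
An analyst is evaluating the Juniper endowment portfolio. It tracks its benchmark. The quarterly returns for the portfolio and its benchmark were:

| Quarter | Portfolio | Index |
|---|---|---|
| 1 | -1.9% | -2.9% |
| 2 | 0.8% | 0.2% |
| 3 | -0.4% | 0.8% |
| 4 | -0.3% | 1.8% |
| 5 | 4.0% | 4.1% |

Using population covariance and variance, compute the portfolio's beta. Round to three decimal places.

0.750

r̄p = 0.4400%,  r̄m = 0.8000%
Cov = Σ(rp − r̄p)(rm − r̄m) / 5 = 3.8900
Var(rm) = Σ(rm − r̄m)² / 5 = 5.1880
β = Cov / Var = 3.8900 / 5.1880 = 0.7498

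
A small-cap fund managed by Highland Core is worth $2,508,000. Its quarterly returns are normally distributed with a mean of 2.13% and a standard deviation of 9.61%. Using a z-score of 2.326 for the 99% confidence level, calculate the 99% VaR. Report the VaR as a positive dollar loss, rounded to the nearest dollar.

$507,189

Return at the 99% tail: μ − z·σ = 2.13% − 2.326 × 9.61% = 2.13 − 22.35286 = -20.22286%
VaR = −(-20.22286%) × $2,508,000 = 20.22286% × $2,508,000 = $507,189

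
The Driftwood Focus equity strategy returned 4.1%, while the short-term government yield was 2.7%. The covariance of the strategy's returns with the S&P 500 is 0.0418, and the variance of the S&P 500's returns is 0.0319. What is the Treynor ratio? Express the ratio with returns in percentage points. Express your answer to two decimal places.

1.07

β = Cov / Var = 0.0418 / 0.0319 = 1.3103
Treynor = (Rp − Rf) / β = (4.1% − 2.7%) / 1.3103 = 1.40 / 1.3103 = 1.0685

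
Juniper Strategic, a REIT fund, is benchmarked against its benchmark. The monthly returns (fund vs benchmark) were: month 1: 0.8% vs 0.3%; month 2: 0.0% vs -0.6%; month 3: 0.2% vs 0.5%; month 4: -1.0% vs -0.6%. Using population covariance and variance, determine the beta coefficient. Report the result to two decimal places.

r̄p = 0.0000%,  r̄m = -0.1000%
Cov = Σ(rp − r̄p)(rm − r̄m) / 4 = 0.2350
Var(rm) = Σ(rm − r̄m)² / 4 = 0.2550
β = Cov / Var = 0.2350 / 0.2550 = 0.9216

0.92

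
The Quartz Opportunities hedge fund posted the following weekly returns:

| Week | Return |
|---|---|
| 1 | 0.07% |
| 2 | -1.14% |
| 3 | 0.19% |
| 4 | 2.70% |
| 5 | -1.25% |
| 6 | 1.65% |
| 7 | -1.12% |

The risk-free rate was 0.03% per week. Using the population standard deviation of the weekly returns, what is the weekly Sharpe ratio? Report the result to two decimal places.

r̄ = (0.07 − 1.14 + 0.19 + 2.7 − 1.25 + 1.65 − 1.12) / 7 = 0.1571%
Σ(r − r̄)² = (0.07 − 0.1571)² + (-1.14 − 0.1571)² + … = 13.9971
σ = √[13.9971 / 7] = 1.4141%
Sharpe = (r̄ − rf) / σ = (0.1571 − 0.03) / 1.4141 = 0.1271 / 1.4141 = 0.0899

0.09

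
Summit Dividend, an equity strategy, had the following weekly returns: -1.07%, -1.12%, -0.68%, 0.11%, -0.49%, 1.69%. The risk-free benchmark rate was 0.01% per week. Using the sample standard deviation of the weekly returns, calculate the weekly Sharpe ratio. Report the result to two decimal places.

r̄ = (-1.07 − 1.12 − 0.68 + 0.11 − 0.49 + 1.69) / 6 = -1.560 / 6 = -0.2600%
Sample std dev = √[5.5644 / 5] = 1.0549%
Sharpe = (r̄ − rf) / σ = (-0.2600 − 0.01) / 1.0549 = -0.2700 / 1.0549 = -0.2559

-0.26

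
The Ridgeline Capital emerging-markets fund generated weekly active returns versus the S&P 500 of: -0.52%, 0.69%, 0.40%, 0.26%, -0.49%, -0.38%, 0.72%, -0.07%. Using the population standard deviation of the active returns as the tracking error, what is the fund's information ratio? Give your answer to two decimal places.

Mean return r̄ = 0.610 / 8 = 0.0763%
Population σ = √[Σ(r − r̄)² / 8] = √[1.8354 / 8] = √0.2294 = 0.4790%
IR = r̄ / tracking error = 0.0763 / 0.4790 = 0.1593

0.16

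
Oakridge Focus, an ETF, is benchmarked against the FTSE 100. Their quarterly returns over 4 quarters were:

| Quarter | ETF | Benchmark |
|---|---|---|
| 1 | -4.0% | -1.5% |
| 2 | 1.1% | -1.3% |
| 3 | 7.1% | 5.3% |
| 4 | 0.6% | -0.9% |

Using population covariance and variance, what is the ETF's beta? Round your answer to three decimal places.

r̄p = 1.2000%,  r̄m = 0.4000%
Cov = Σ(rp − r̄p)(rm − r̄m) / 4 = 9.9350
Var(rm) = Σ(rm − r̄m)² / 4 = 8.0500
β = Cov / Var = 9.9350 / 8.0500 = 1.2342

1.234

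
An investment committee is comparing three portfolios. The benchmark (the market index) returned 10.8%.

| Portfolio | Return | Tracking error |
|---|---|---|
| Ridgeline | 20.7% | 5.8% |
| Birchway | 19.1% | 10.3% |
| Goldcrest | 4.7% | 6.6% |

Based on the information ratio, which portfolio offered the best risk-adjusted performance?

Ridgeline

Ridgeline: IR = (20.7% − 10.8%) / 5.8% = 1.707
Birchway: IR = (19.1% − 10.8%) / 10.3% = 0.806
Goldcrest: IR = (4.7% − 10.8%) / 6.6% = -0.924
Highest: Ridgeline (1.707).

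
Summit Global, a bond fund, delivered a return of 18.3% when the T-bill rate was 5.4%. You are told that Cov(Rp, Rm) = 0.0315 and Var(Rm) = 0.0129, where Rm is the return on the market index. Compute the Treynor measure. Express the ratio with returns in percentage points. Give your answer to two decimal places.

5.28

β = Cov / Var = 0.0315 / 0.0129 = 2.4419
Treynor = (Rp − Rf) / β = (18.3% − 5.4%) / 2.4419 = 12.90 / 2.4419 = 5.2828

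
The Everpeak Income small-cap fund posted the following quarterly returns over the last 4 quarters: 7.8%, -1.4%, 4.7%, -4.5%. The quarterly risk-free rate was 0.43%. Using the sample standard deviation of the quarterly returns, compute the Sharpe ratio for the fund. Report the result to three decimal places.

0.218

r̄ = (7.8 − 1.4 + 4.7 − 4.5) / 4 = 1.6500%
Sample σ = √[Σ(r − r̄)² / 3] = √[94.2500 / 3] = √31.4167 = 5.6051%
Sharpe = (r̄ − rf) / σ = (1.6500 − 0.43) / 5.6051 = 1.2200 / 5.6051 = 0.2177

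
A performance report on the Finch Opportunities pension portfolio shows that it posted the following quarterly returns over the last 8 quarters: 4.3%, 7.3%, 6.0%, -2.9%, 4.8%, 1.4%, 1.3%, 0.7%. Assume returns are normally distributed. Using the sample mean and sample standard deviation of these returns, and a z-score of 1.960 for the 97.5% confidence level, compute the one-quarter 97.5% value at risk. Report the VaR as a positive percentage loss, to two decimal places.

Mean return μ = 22.90 / 8 = 2.8625%
Σ(r − μ)² = 77.8188; sample σ = √(77.8188/7) = 3.3342%
VaR = −(μ − z·σ) = −(2.8625 − 1.960 × 3.3342) = −(-3.6725) = 3.6725%

3.67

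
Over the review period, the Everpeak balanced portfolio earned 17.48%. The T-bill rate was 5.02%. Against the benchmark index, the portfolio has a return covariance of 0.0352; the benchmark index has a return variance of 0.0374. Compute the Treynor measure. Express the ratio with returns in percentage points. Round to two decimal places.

β = Cov / Var = 0.0352 / 0.0374 = 0.9412
Treynor = (Rp − Rf) / β = (17.48% − 5.02%) / 0.9412 = 12.46 / 0.9412 = 13.2384

13.24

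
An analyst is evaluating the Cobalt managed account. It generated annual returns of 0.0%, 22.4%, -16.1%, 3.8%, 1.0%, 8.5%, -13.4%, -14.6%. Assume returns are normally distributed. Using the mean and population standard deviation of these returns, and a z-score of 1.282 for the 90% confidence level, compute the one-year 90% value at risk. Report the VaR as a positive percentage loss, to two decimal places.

16.96

μ = (0 + 22.4 − 16.1 + 3.8 + 1 + 8.5 − 13.4 − 14.6) / 8 = -8.40 / 8 = -1.0500%
Σ(r − μ)² = (0 − (-1.0500))² + (22.4 − (-1.0500))² + (-16.1 − (-1.0500))² + … = 1232.5600
population σ = √(1232.5600 / 8) = √154.0700 = 12.4125%
VaR = −(μ − z·σ) = −(-1.0500 − 1.282 × 12.4125) = −(-16.9628) = 16.9628%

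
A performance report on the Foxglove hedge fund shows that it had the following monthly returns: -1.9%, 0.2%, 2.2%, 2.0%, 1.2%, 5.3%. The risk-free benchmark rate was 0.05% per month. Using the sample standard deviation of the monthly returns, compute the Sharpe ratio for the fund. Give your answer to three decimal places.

0.607

r̄ = (-1.9 + 0.2 + 2.2 + 2 + 1.2 + 5.3) / 6 = 1.5000%
Σ(r − r̄)² = 28.5200; sample σ = √(28.5200/5) = 2.3883%
Sharpe = (r̄ − rf) / σ = (1.5000 − 0.05) / 2.3883 = 1.4500 / 2.3883 = 0.6071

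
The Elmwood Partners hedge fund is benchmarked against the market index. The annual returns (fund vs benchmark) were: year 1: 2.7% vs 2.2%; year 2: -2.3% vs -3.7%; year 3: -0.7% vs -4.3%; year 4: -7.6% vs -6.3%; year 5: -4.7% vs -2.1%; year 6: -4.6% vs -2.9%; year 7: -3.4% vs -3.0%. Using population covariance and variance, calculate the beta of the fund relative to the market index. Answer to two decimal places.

r̄p = -2.9429%,  r̄m = -2.8714%
Cov = Σ(rp − r̄p)(rm − r̄m) / 7 = 5.6569
Var(rm) = Σ(rm − r̄m)² / 7 = 5.8306
β = Cov / Var = 5.6569 / 5.8306 = 0.9702

0.97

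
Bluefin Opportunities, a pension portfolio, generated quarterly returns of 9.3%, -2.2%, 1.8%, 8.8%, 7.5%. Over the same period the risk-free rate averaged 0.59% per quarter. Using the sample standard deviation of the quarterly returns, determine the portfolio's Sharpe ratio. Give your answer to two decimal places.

Mean return r̄ = 25.20 / 5 = 5.0400%
Sample std dev = √[101.2520 / 4] = 5.0312%
Sharpe = (r̄ − rf) / σ = (5.0400 − 0.59) / 5.0312 = 4.4500 / 5.0312 = 0.8845

0.88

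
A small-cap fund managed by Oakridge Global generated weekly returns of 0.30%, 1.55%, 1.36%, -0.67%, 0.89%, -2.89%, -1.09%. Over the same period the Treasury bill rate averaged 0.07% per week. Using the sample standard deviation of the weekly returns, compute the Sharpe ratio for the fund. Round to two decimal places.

-0.09

Mean return r̄ = -0.550 / 7 = -0.0786%
Σ(r − r̄)² = (0.3 − (-0.0786))² + (1.55 − (-0.0786))² + (1.36 − (-0.0786))² + … = 15.0801
σ = √[15.0801 / 6] = 1.5854%
Sharpe = (r̄ − rf) / σ = (-0.0786 − 0.07) / 1.5854 = -0.1486 / 1.5854 = -0.0937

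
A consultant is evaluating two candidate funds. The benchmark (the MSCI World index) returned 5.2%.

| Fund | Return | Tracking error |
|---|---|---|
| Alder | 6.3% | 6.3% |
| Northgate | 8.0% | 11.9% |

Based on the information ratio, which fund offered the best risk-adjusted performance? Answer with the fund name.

Northgate

Alder: IR = (6.3% − 5.2%) / 6.3% = 0.175
Northgate: IR = (8.0% − 5.2%) / 11.9% = 0.235
Highest: Northgate (0.235).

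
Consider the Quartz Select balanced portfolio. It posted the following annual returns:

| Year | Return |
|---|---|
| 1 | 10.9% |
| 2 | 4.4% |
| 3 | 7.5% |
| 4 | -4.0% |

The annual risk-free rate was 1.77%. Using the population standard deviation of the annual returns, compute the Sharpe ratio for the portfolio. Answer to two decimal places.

0.53

μ = (10.9 + 4.4 + 7.5 − 4) / 4 = 18.80 / 4 = 4.7000%
Σ(r − μ)² = (10.9 − 4.7000)² + (4.4 − 4.7000)² + … = 122.0600
population σ = √(122.0600 / 4) = √30.5150 = 5.5240%
Sharpe = (μ − rf) / σ = (4.7000 − 1.77) / 5.5240 = 2.9300 / 5.5240 = 0.5304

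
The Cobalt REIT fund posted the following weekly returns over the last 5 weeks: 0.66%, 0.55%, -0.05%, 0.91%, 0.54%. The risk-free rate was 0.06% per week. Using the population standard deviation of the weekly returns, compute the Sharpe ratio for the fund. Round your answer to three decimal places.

μ = (0.66 + 0.55 − 0.05 + 0.91 + 0.54) / 5 = 2.610 / 5 = 0.5220%
Population σ = √[Σ(r − μ)² / 5] = √[0.4979 / 5] = √0.0996 = 0.3156%
Sharpe = (μ − rf) / σ = (0.5220 − 0.06) / 0.3156 = 0.4620 / 0.3156 = 1.4639

1.464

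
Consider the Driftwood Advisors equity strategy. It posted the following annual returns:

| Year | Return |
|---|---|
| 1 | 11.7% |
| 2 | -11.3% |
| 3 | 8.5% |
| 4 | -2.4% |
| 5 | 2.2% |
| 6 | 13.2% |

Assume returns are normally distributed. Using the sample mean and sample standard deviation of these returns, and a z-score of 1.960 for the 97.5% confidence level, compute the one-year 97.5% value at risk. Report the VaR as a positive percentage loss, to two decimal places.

14.77

r̄ = (11.7 − 11.3 + 8.5 − 2.4 + 2.2 + 13.2) / 6 = 21.90 / 6 = 3.6500%
Σ(r − r̄)² = (11.7 − 3.6500)² + (-11.3 − 3.6500)² + … = 441.7350
sample σ = √(441.7350 / 5) = √88.3470 = 9.3993%
VaR = −(r̄ − z·σ) = −(3.6500 − 1.960 × 9.3993) = −(-14.7726) = 14.7726%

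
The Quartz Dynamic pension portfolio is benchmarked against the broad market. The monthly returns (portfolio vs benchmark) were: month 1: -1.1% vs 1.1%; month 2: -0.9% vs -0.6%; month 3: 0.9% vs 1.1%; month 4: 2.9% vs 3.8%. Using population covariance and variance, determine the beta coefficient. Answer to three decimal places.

r̄p = 0.4500%,  r̄m = 1.3500%
Cov = Σ(rp − r̄p)(rm − r̄m) / 4 = 2.2275
Var(rm) = Σ(rm − r̄m)² / 4 = 2.4825
β = Cov / Var = 2.2275 / 2.4825 = 0.8973

0.897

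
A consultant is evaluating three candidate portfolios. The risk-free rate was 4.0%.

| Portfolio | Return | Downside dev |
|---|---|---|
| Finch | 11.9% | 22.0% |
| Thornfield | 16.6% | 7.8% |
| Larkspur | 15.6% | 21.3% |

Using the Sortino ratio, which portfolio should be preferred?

Finch: Sortino ratio = (11.9% − 4.0%) / 22.0% = 0.359
Thornfield: Sortino ratio = (16.6% − 4.0%) / 7.8% = 1.615
Larkspur: Sortino ratio = (15.6% − 4.0%) / 21.3% = 0.545
Highest: Thornfield (1.615).

Thornfield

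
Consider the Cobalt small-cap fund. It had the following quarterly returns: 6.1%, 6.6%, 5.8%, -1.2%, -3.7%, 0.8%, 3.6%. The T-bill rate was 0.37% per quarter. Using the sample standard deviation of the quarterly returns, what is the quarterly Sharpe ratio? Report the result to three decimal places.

μ = (6.1 + 6.6 + 5.8 − 1.2 − 3.7 + 0.8 + 3.6) / 7 = 18.00 / 7 = 2.5714%
Σ(r − μ)² = 96.8543; sample σ = √(96.8543/6) = 4.0178%
Sharpe = (μ − rf) / σ = (2.5714 − 0.37) / 4.0178 = 2.2014 / 4.0178 = 0.5479

0.548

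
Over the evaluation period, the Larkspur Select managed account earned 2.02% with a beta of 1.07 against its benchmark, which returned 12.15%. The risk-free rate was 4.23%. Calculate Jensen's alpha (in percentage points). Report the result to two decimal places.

-10.68

CAPM expected return = Rf + β(Rm − Rf) = 4.23% + 1.07 × (12.15% − 4.23%) = 4.23 + 1.07 × 7.92 = 12.7044%
Jensen's α = Rp − E[R] = 2.02% − 12.7044% = -10.6844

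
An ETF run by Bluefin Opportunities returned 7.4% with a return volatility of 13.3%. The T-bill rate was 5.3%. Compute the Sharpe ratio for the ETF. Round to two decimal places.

0.16

Sharpe = (Rp − Rf) / σp = (7.4% − 5.3%) / 13.3% = 2.10% / 13.3% = 0.1579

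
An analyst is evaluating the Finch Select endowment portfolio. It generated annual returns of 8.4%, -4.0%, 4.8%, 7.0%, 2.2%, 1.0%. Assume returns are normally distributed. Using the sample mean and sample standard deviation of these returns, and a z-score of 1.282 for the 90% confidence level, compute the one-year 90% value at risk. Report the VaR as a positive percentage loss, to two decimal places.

2.55

Mean return r̄ = 19.40 / 6 = 3.2333%
Σ(r − r̄)² = 101.7133; sample σ = √(101.7133/5) = 4.5103%
VaR = −(r̄ − z·σ) = −(3.2333 − 1.282 × 4.5103) = −(-2.5489) = 2.5489%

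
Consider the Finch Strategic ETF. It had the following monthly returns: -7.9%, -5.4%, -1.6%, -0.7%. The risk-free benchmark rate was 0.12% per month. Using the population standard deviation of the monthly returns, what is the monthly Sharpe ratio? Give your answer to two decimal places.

μ = (-7.9 − 5.4 − 1.6 − 0.7) / 4 = -3.9000%
Σ(r − μ)² = (-7.9 − (-3.9000))² + (-5.4 − (-3.9000))² + (-1.6 − (-3.9000))² + … = 33.7800
population σ = √(33.7800 / 4) = √8.4450 = 2.9060%
Sharpe = (μ − rf) / σ = (-3.9000 − 0.12) / 2.9060 = -4.0200 / 2.9060 = -1.3833

-1.38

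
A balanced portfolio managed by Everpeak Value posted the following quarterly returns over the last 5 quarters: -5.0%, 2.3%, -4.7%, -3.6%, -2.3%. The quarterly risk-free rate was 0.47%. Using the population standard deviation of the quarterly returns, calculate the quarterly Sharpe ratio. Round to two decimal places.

-1.18

Mean return r̄ = -13.30 / 5 = -2.6600%
Population σ = √[Σ(r − r̄)² / 5] = √[35.2520 / 5] = √7.0504 = 2.6553%
Sharpe = (r̄ − rf) / σ = (-2.6600 − 0.47) / 2.6553 = -3.1300 / 2.6553 = -1.1788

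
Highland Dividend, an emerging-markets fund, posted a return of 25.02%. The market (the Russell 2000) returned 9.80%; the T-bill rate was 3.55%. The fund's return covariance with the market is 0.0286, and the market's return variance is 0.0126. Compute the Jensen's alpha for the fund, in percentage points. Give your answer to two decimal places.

7.28

β = Cov / Var = 0.0286 / 0.0126 = 2.2698
E[R] = Rf + β(Rm − Rf) = 3.55% + 2.2698 × (9.80% − 3.55%) = 17.7363%
α = Rp − E[R] = 25.02% − 17.7363% = 7.2837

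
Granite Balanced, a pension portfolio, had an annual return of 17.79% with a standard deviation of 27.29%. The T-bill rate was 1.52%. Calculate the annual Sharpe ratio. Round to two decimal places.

0.60

Sharpe = (Rp − Rf) / σp = (17.79% − 1.52%) / 27.29% = 16.27% / 27.29% = 0.5962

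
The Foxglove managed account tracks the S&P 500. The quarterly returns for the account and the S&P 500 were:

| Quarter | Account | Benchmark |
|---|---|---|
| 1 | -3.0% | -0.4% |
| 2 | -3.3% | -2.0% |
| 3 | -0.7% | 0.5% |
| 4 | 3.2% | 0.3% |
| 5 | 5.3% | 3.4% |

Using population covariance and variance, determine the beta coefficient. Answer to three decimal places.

r̄p = 0.3000%,  r̄m = 0.3600%
Cov = Σ(rp − r̄p)(rm − r̄m) / 5 = 5.1780
Var(rm) = Σ(rm − r̄m)² / 5 = 3.0824
β = Cov / Var = 5.1780 / 3.0824 = 1.6799

1.680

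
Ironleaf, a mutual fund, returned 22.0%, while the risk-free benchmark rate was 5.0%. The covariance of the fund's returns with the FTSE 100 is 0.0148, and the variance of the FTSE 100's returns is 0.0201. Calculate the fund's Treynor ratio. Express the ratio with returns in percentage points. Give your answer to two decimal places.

β = Cov / Var = 0.0148 / 0.0201 = 0.7363
Treynor = (Rp − Rf) / β = (22.0% − 5.0%) / 0.7363 = 17.00 / 0.7363 = 23.0884

23.09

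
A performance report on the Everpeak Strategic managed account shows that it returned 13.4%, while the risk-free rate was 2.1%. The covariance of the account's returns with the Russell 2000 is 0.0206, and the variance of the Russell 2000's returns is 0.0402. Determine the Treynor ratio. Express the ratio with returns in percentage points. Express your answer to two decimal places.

22.05

β = Cov / Var = 0.0206 / 0.0402 = 0.5124
Treynor = (Rp − Rf) / β = (13.4% − 2.1%) / 0.5124 = 11.30 / 0.5124 = 22.0531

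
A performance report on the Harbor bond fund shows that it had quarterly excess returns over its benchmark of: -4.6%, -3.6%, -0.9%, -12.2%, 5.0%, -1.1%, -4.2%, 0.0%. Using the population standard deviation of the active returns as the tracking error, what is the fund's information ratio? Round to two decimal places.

-0.59

r̄ = (-4.6 − 3.6 − 0.9 − 12.2 + 5 − 1.1 − 4.2 + 0) / 8 = -21.60 / 8 = -2.7000%
Σ(r − r̄)² = (-4.6 − (-2.7000))² + (-3.6 − (-2.7000))² + (-0.9 − (-2.7000))² + … = 169.3000
σ = √[169.3000 / 8] = 4.6003%
IR = r̄ / tracking error = -2.7000 / 4.6003 = -0.5869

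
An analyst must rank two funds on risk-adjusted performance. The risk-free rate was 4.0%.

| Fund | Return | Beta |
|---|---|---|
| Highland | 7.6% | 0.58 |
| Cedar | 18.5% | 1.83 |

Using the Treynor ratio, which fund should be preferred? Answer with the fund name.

Cedar

Highland: Treynor = (7.6% − 4.0%) / 0.58 = 6.207
Cedar: Treynor = (18.5% − 4.0%) / 1.83 = 7.923
Highest: Cedar (7.923).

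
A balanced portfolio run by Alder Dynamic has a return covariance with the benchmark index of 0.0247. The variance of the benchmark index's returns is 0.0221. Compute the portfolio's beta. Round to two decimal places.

1.12

β = Cov(Rp, Rm) / Var(Rm) = 0.0247 / 0.0221 = 1.1176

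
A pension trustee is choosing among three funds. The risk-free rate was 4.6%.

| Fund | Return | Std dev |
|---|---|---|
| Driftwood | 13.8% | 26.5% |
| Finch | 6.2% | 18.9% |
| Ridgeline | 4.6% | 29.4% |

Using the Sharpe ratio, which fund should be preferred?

Driftwood

Driftwood: Sharpe ratio = (13.8% − 4.6%) / 26.5% = 0.347
Finch: Sharpe ratio = (6.2% − 4.6%) / 18.9% = 0.085
Ridgeline: Sharpe ratio = (4.6% − 4.6%) / 29.4% = 0.000
Highest: Driftwood (0.347).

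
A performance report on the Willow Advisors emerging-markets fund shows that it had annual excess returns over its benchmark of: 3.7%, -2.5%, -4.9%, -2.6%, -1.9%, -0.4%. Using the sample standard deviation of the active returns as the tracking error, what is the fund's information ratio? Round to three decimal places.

r̄ = (3.7 − 2.5 − 4.9 − 2.6 − 1.9 − 0.4) / 6 = -8.60 / 6 = -1.4333%
Σ(r − r̄)² = (3.7 − (-1.4333))² + (-2.5 − (-1.4333))² + … = 42.1533
σ = √[42.1533 / 5] = 2.9036%
IR = r̄ / tracking error = -1.4333 / 2.9036 = -0.4936

-0.494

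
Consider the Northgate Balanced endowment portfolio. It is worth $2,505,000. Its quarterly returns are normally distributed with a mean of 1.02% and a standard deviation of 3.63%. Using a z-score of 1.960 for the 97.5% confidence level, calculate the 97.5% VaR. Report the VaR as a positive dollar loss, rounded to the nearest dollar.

Return at the 97.5% tail: μ − z·σ = 1.02% − 1.960 × 3.63% = 1.02 − 7.1148 = -6.0948%
VaR = −(-6.0948%) × $2,505,000 = 6.0948% × $2,505,000 = $152,675

$152,675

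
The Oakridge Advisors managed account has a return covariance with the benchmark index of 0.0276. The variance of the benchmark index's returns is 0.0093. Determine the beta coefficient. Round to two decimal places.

β = Cov(Rp, Rm) / Var(Rm) = 0.0276 / 0.0093 = 2.9677

2.97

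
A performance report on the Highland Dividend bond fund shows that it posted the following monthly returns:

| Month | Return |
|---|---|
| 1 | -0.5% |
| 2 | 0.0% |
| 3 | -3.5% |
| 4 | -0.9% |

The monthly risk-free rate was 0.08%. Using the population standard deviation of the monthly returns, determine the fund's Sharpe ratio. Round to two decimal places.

r̄ = (-0.5 + 0 − 3.5 − 0.9) / 4 = -1.2250%
Σ(r − r̄)² = 7.3075; population σ = √(7.3075/4) = 1.3516%
Sharpe = (r̄ − rf) / σ = (-1.2250 − 0.08) / 1.3516 = -1.3050 / 1.3516 = -0.9655

-0.97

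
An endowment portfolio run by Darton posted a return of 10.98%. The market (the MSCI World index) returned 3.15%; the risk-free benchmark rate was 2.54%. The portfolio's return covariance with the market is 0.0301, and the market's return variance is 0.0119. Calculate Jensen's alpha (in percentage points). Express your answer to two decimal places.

6.90

β = Cov / Var = 0.0301 / 0.0119 = 2.5294
E[R] = Rf + β(Rm − Rf) = 2.54% + 2.5294 × (3.15% − 2.54%) = 4.0829%
α = Rp − E[R] = 10.98% − 4.0829% = 6.8971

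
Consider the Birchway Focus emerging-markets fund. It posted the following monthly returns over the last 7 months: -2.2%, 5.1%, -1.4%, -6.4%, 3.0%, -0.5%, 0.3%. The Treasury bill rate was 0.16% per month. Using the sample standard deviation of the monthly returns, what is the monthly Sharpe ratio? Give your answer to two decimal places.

r̄ = (-2.2 + 5.1 − 1.4 − 6.4 + 3 − 0.5 + 0.3) / 7 = -2.10 / 7 = -0.3000%
Sample σ = √[Σ(r − r̄)² / 6] = √[82.4800 / 6] = √13.7467 = 3.7077%
Sharpe = (r̄ − rf) / σ = (-0.3000 − 0.16) / 3.7077 = -0.4600 / 3.7077 = -0.1241

-0.12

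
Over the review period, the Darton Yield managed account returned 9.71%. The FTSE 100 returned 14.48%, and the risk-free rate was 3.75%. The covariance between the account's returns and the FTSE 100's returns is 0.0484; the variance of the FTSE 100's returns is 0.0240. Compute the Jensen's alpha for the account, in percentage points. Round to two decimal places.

-15.68

β = Cov / Var = 0.0484 / 0.0240 = 2.0167
E[R] = Rf + β(Rm − Rf) = 3.75% + 2.0167 × (14.48% − 3.75%) = 25.3892%
α = Rp − E[R] = 9.71% − 25.3892% = -15.6792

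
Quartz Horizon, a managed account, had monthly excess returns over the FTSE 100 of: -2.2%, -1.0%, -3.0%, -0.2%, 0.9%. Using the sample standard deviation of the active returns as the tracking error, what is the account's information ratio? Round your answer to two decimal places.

-0.71

Mean return μ = -5.50 / 5 = -1.1000%
Σ(r − μ)² = 9.6400; sample σ = √(9.6400/4) = 1.5524%
IR = μ / tracking error = -1.1000 / 1.5524 = -0.7086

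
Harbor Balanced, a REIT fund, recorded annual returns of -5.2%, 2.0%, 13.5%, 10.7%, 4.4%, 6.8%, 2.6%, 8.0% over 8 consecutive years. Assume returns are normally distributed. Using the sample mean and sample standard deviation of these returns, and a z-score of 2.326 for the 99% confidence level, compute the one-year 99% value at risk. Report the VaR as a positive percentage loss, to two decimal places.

Mean return μ = 42.80 / 8 = 5.3500%
Σ(r − μ)² = (-5.2 − 5.3500)² + (2 − 5.3500)² + (13.5 − 5.3500)² + … = 235.1600
σ = √[235.1600 / 7] = 5.7961%
VaR = −(μ − z·σ) = −(5.3500 − 2.326 × 5.7961) = −(-8.1317) = 8.1317%

8.13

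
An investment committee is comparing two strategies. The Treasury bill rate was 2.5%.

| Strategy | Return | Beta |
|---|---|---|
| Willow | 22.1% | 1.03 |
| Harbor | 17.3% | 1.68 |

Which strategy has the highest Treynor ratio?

Willow: Treynor = (22.1% − 2.5%) / 1.03 = 19.029
Harbor: Treynor = (17.3% − 2.5%) / 1.68 = 8.810
Highest: Willow (19.029).

Willow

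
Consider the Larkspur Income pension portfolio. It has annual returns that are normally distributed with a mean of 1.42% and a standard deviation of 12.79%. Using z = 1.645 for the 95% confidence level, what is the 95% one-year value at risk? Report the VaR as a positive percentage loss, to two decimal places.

19.62

VaR (as % loss) = −(μ − z·σ) = −(1.42% − 1.645 × 12.79%) = −(-19.61955%) = 19.61955%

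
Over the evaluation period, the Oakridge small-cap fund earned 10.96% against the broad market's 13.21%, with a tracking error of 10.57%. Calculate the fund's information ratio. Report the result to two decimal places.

IR = (Rp − Rb) / TE = (10.96% − 13.21%) / 10.57% = -2.25% / 10.57% = -0.2129

-0.21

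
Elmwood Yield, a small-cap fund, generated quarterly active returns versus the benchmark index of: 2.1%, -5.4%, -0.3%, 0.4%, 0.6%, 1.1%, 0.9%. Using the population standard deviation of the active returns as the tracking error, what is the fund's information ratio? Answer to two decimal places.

r̄ = (2.1 − 5.4 − 0.3 + 0.4 + 0.6 + 1.1 + 0.9) / 7 = -0.0857%
Population std dev = √[36.1486 / 7] = 2.2725%
IR = r̄ / tracking error = -0.0857 / 2.2725 = -0.0377

-0.04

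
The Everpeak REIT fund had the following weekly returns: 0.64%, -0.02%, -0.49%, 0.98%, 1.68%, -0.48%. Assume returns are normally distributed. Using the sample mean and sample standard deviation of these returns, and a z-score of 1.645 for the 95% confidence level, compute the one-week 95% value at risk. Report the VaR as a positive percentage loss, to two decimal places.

1.04

Mean return r̄ = 2.310 / 6 = 0.3850%
Σ(r − r̄)² = (0.64 − 0.3850)² + (-0.02 − 0.3850)² + (-0.49 − 0.3850)² + … = 3.7740
sample σ = √(3.7740 / 5) = √0.7548 = 0.8688%
VaR = −(r̄ − z·σ) = −(0.3850 − 1.645 × 0.8688) = −(-1.0442) = 1.0442%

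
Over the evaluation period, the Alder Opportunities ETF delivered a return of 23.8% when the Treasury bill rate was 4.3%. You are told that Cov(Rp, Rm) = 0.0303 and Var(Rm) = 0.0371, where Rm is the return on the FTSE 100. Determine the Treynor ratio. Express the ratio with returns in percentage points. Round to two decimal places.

β = Cov / Var = 0.0303 / 0.0371 = 0.8167
Treynor = (Rp − Rf) / β = (23.8% − 4.3%) / 0.8167 = 19.50 / 0.8167 = 23.8766

23.88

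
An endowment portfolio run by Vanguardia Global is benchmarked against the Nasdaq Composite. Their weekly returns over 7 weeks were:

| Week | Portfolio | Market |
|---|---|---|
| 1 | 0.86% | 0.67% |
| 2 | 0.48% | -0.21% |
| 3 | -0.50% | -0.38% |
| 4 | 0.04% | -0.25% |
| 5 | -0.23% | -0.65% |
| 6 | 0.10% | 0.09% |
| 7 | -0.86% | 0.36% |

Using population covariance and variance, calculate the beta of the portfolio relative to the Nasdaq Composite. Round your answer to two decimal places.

0.40

r̄p = -0.0157%,  r̄m = -0.0529%
Cov = Σ(rp − r̄p)(rm − r̄m) / 7 = 0.0712
Var(rm) = Σ(rm − r̄m)² / 7 = 0.1772
β = Cov / Var = 0.0712 / 0.1772 = 0.4018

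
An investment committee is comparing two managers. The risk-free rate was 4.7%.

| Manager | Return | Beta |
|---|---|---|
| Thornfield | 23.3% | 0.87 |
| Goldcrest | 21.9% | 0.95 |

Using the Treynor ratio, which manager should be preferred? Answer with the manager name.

Thornfield

Thornfield: Treynor = (23.3% − 4.7%) / 0.87 = 21.379
Goldcrest: Treynor = (21.9% − 4.7%) / 0.95 = 18.105
Highest: Thornfield (21.379).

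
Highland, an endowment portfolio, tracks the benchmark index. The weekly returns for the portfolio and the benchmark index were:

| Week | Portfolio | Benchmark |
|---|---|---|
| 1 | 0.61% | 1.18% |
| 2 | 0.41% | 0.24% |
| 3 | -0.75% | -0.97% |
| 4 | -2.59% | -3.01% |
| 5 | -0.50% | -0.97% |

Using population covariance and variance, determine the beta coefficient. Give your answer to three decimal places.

0.792

r̄p = -0.5640%,  r̄m = -0.7060%
Cov = Σ(rp − r̄p)(rm − r̄m) / 5 = 1.5671
Var(rm) = Σ(rm − r̄m)² / 5 = 1.9799
β = Cov / Var = 1.5671 / 1.9799 = 0.7915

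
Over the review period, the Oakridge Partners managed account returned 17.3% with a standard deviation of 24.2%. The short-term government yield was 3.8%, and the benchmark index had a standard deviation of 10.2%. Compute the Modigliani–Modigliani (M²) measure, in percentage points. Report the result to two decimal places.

Sharpe = (Rp − Rf) / σp = (17.3% − 3.8%) / 24.2% = 0.5579
M² = Rf + Sharpe × σm = 3.8% + 0.5579 × 10.2% = 9.4906%

9.49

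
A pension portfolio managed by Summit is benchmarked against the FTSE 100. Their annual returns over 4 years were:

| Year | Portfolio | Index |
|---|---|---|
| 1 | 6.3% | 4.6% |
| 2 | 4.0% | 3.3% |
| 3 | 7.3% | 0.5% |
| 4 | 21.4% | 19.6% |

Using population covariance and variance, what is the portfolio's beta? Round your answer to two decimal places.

0.87

r̄p = 9.7500%,  r̄m = 7.0000%
Cov = Σ(rp − r̄p)(rm − r̄m) / 4 = 48.0675
Var(rm) = Σ(rm − r̄m)² / 4 = 55.1150
β = Cov / Var = 48.0675 / 55.1150 = 0.8721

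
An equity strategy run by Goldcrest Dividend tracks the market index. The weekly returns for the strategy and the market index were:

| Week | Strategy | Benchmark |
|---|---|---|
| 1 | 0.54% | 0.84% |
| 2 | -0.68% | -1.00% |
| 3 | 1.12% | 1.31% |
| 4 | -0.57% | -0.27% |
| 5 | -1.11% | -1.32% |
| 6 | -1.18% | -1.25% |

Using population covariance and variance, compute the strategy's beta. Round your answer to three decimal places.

0.817

r̄p = -0.3133%,  r̄m = -0.2817%
Cov = Σ(rp − r̄p)(rm − r̄m) / 6 = 0.8609
Var(rm) = Σ(rm − r̄m)² / 6 = 1.0539
β = Cov / Var = 0.8609 / 1.0539 = 0.8169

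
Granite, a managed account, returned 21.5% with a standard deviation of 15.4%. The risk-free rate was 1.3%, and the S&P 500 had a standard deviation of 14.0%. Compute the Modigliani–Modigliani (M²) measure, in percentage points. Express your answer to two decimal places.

Sharpe = (Rp − Rf) / σp = (21.5% − 1.3%) / 15.4% = 1.3117
M² = Rf + Sharpe × σm = 1.3% + 1.3117 × 14.0% = 19.6638%

19.66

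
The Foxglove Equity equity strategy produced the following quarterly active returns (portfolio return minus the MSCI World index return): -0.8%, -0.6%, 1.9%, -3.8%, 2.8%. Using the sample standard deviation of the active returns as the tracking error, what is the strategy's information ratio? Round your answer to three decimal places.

r̄ = (-0.8 − 0.6 + 1.9 − 3.8 + 2.8) / 5 = -0.50 / 5 = -0.1000%
Σ(r − r̄)² = (-0.8 − (-0.1000))² + (-0.6 − (-0.1000))² + … = 26.8400
sample σ = √(26.8400 / 4) = √6.7100 = 2.5904%
IR = r̄ / tracking error = -0.1000 / 2.5904 = -0.0386

-0.039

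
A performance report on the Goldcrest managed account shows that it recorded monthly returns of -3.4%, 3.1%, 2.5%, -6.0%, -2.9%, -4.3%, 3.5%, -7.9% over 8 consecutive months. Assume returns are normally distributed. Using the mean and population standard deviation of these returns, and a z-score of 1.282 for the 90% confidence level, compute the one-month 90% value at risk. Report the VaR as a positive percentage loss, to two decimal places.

μ = (-3.4 + 3.1 + 2.5 − 6 − 2.9 − 4.3 + 3.5 − 7.9) / 8 = -15.40 / 8 = -1.9250%
Population std dev = √[135.3350 / 8] = 4.1130%
VaR = −(μ − z·σ) = −(-1.9250 − 1.282 × 4.1130) = −(-7.1979) = 7.1979%

7.20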